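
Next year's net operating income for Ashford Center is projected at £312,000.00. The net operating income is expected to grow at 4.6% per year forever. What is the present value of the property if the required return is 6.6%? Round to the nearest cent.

Growing perpetuity: P = D₁ / (r − g) = £312,000.0000 / (0.066 − 0.046) = £15,600,000.00

£15600000.00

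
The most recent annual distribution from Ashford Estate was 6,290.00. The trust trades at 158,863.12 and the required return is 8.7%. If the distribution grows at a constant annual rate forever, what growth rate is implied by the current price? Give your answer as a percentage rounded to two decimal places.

P = D₀(1+g)/(r−g) ⇒ P(r−g) = D₀(1+g) ⇒ g(P+D₀) = P·r − D₀
g = (P·r − D₀)/(P + D₀) = (158,863.12×0.087 − 6,290.00) / (158,863.12 + 6,290.00) = 0.045601

4.56%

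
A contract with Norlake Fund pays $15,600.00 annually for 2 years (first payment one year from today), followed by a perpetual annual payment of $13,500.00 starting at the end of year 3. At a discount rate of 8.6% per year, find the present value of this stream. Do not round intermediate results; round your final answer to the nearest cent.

$160691.02

PV of 2-year annuity: $15,600.00 × [1 − (1+0.086)^−2] / 0.086 = 27591.75035
Perpetuity value at year 2: $13,500.00 / 0.086 = 156976.74419
PV of perpetuity: 156976.74419 / (1+0.086)^2 = 133099.26792
Total PV = 27591.75035 + 133099.26792 = 160691.01827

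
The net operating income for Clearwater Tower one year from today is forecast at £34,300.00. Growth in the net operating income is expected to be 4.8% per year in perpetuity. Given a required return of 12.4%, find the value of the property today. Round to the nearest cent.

£451315.79

Growing perpetuity: P = D₁ / (r − g) = £34,300.0000 / (0.124 − 0.048) = £451,315.79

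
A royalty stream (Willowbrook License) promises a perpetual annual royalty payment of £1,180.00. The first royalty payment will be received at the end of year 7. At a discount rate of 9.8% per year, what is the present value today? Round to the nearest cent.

£6871.35

Value at end of year 6: C / r = £1,180.00 / 0.098 = £12,040.8163
Discount to today: PV = £12,040.8163 / (1 + 0.098)^6 = £12,040.8163 / 1.752323 = £6,871.35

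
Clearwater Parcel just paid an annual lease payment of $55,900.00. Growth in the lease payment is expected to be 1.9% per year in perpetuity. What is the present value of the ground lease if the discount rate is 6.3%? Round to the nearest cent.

$1294593.18

D₁ = D₀ × (1 + g) = $55,900.00 × 1.019 = $56,962.1000
Growing perpetuity: P = D₁ / (r − g) = $56,962.1000 / (0.063 − 0.019) = $1,294,593.18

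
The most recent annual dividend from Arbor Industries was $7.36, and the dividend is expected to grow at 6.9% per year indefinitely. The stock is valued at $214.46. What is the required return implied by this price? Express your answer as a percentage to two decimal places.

10.57%

D₁ = $7.36 × 1.069 = $7.8678
P = D₁/(r − g) ⇒ r = D₁/P + g = $7.8678/$214.46 + 0.069 = 0.036687 + 0.069 = 0.105687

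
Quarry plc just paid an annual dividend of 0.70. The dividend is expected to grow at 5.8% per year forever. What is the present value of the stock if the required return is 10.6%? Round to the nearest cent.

15.43

D₁ = D₀ × (1 + g) = 0.70 × 1.058 = 0.7406
Growing perpetuity: P = D₁ / (r − g) = 0.7406 / (0.106 − 0.058) = 15.43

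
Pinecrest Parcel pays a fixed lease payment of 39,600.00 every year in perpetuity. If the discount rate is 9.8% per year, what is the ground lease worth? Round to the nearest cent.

Level perpetuity: PV = C / r = 39,600.00 / 0.098 = 404,081.63

404081.63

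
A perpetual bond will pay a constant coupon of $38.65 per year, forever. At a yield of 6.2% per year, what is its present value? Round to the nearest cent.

$623.39

Level perpetuity: PV = C / r = $38.65 / 0.062 = $623.39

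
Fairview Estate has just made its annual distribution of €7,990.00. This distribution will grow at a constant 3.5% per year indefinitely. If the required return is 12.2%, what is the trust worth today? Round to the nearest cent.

D₁ = D₀ × (1 + g) = €7,990.00 × 1.035 = €8,269.6500
Growing perpetuity: P = D₁ / (r − g) = €8,269.6500 / (0.122 − 0.035) = €95,053.45

€95053.45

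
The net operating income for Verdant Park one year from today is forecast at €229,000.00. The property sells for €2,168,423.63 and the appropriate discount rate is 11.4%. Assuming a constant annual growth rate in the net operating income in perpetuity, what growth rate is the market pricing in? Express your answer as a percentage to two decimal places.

0.84%

P = D₁/(r−g) ⇒ g = r − D₁/P = 0.114 − €229,000.00/€2,168,423.63 = 0.008393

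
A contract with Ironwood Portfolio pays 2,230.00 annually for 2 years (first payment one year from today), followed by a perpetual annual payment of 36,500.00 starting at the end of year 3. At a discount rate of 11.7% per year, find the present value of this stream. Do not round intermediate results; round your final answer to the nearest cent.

PV of 2-year annuity: 2,230.00 × [1 − (1+0.117)^−2] / 0.117 = 3783.72335
Perpetuity value at year 2: 36,500.00 / 0.117 = 311965.81197
PV of perpetuity: 311965.81197 / (1+0.117)^2 = 250034.91412
Total PV = 3783.72335 + 250034.91412 = 253818.63747

253818.64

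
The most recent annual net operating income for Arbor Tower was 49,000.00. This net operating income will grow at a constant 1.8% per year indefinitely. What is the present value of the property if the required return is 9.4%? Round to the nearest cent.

656342.11

D₁ = D₀ × (1 + g) = 49,000.00 × 1.018 = 49,882.0000
Growing perpetuity: P = D₁ / (r − g) = 49,882.0000 / (0.094 − 0.018) = 656,342.11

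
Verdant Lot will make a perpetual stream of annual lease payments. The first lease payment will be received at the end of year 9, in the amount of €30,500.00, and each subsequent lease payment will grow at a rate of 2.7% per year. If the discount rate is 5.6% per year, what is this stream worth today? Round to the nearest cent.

Value at end of year 8: C₁ / (r − g) = €30,500.00 / (0.056 − 0.027) = €1,051,724.1379
Discount to today: PV = €1,051,724.1379 / (1 + 0.056)^8 = €1,051,724.1379 / 1.546363 = €680,127.75

€680127.75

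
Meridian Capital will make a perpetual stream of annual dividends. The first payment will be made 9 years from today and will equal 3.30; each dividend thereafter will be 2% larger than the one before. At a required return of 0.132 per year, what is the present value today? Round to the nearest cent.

Value at end of year 8: C₁ / (r − g) = 3.30 / (0.132 − 0.02) = 29.4643
Discount to today: PV = 29.4643 / (1 + 0.132)^8 = 29.4643 / 2.696320 = 10.93

10.93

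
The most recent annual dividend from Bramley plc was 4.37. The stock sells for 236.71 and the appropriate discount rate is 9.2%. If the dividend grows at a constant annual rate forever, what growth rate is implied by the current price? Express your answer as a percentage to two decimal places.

7.22%

P = D₀(1+g)/(r−g) ⇒ P(r−g) = D₀(1+g) ⇒ g(P+D₀) = P·r − D₀
g = (P·r − D₀)/(P + D₀) = (236.71×0.092 − 4.37) / (236.71 + 4.37) = 0.072206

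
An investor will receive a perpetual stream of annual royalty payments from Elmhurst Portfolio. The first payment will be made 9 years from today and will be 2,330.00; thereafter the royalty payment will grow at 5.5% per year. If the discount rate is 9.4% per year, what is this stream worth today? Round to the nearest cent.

Value at end of year 8: C₁ / (r − g) = 2,330.00 / (0.094 − 0.055) = 59,743.5897
Discount to today: PV = 59,743.5897 / (1 + 0.094)^8 = 59,743.5897 / 2.051817 = 29,117.41

29117.41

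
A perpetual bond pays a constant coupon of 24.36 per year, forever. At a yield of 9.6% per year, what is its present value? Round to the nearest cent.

253.75

Level perpetuity: PV = C / r = 24.36 / 0.096 = 253.75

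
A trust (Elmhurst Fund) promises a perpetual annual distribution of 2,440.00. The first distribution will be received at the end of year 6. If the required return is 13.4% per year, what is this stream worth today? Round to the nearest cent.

Value at end of year 5: C / r = 2,440.00 / 0.134 = 18,208.9552
Discount to today: PV = 18,208.9552 / (1 + 0.134)^5 = 18,208.9552 / 1.875276 = 9,710.01

9710.01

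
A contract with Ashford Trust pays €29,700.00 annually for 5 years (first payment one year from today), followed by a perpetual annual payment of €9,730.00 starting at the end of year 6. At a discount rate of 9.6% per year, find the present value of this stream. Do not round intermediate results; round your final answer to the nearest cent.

PV of 5-year annuity: €29,700.00 × [1 − (1+0.096)^−5] / 0.096 = 113746.35559
Perpetuity value at year 5: €9,730.00 / 0.096 = 101354.16667
PV of perpetuity: 101354.16667 / (1+0.096)^5 = 64089.78822
Total PV = 113746.35559 + 64089.78822 = 177836.14381

€177836.14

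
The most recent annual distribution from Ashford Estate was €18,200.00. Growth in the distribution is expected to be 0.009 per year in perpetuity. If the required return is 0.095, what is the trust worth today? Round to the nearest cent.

€213532.56

D₁ = D₀ × (1 + g) = €18,200.00 × 1.009 = €18,363.8000
Growing perpetuity: P = D₁ / (r − g) = €18,363.8000 / (0.095 − 0.009) = €213,532.56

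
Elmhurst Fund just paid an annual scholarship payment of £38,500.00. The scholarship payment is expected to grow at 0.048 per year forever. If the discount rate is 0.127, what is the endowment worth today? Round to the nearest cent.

£510734.18

D₁ = D₀ × (1 + g) = £38,500.00 × 1.048 = £40,348.0000
Growing perpetuity: P = D₁ / (r − g) = £40,348.0000 / (0.127 − 0.048) = £510,734.18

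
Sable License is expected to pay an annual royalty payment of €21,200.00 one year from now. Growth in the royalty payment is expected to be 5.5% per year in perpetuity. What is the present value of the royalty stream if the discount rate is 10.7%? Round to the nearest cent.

Growing perpetuity: P = D₁ / (r − g) = €21,200.0000 / (0.107 − 0.055) = €407,692.31

€407692.31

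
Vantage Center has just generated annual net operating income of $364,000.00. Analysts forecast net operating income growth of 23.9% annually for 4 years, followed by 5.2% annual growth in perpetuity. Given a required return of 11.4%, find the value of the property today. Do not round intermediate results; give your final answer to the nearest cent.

D_1 = 450996.00000
D_2 = 558784.04400
D_3 = 692333.43052
D_4 = 857801.12041
Terminal value at year 4: TV = D_4×(1+g_2)/(r−g_2) = 902406.77867/0.062 = 14554948.04307
P_0 = D_1/(1+r)^1 + D_2/(1+r)^2 + D_3/(1+r)^3 + D_4/(1+r)^4 + TV/(1+r)^4
    = 404843.80610 + 450270.62456 + 500794.70721 + 556988.00919 + 9450828.80105 = 11363725.94812

$11363725.95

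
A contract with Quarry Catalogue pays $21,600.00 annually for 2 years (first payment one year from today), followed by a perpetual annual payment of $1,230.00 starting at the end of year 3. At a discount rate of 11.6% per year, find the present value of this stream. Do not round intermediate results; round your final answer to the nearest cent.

PV of 2-year annuity: $21,600.00 × [1 − (1+0.116)^−2] / 0.116 = 36697.88415
Perpetuity value at year 2: $1,230.00 / 0.116 = 10603.44828
PV of perpetuity: 10603.44828 / (1+0.116)^2 = 8513.70765
Total PV = 36697.88415 + 8513.70765 = 45211.59180

$45211.59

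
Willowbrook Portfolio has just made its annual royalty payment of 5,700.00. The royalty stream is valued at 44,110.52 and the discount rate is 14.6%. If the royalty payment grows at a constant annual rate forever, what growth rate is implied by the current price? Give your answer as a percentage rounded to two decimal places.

P = D₀(1+g)/(r−g) ⇒ P(r−g) = D₀(1+g) ⇒ g(P+D₀) = P·r − D₀
g = (P·r − D₀)/(P + D₀) = (44,110.52×0.146 − 5,700.00) / (44,110.52 + 5,700.00) = 0.014859

1.49%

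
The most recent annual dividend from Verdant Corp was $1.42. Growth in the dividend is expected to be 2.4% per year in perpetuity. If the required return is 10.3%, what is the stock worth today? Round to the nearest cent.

$18.41

D₁ = D₀ × (1 + g) = $1.42 × 1.024 = $1.4541
Growing perpetuity: P = D₁ / (r − g) = $1.4541 / (0.103 − 0.024) = $18.41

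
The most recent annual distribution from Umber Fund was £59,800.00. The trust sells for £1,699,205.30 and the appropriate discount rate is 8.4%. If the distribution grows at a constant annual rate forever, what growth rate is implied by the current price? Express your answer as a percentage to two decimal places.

P = D₀(1+g)/(r−g) ⇒ P(r−g) = D₀(1+g) ⇒ g(P+D₀) = P·r − D₀
g = (P·r − D₀)/(P + D₀) = (£1,699,205.30×0.084 − £59,800.00) / (£1,699,205.30 + £59,800.00) = 0.047148

4.71%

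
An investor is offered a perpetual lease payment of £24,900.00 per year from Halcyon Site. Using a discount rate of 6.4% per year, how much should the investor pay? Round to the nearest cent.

£389062.50

Level perpetuity: PV = C / r = £24,900.00 / 0.064 = £389,062.50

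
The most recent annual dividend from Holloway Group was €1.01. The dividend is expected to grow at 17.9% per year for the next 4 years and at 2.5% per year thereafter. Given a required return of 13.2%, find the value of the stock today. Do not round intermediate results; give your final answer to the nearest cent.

D_1 = 1.19079
D_2 = 1.40394
D_3 = 1.65525
D_4 = 1.95154
Terminal value at year 4: TV = D_4×(1+g_2)/(r−g_2) = 2.00032/0.107 = 18.69462
P_0 = D_1/(1+r)^1 + D_2/(1+r)^2 + D_3/(1+r)^3 + D_4/(1+r)^4 + TV/(1+r)^4
    = 1.05193 + 1.09561 + 1.14110 + 1.18848 + 11.38495 = 15.86207

€15.86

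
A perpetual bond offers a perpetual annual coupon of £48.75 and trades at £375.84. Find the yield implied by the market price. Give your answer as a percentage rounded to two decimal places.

12.97%

P = C/r ⇒ r = C/P = £48.75/£375.84 = 0.129709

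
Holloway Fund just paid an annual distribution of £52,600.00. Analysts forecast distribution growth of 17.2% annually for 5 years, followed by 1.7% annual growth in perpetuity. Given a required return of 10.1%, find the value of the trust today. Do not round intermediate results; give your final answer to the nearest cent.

D_1 = 61647.20000
D_2 = 72250.51840
D_3 = 84677.60756
D_4 = 99242.15607
D_5 = 116311.80691
Terminal value at year 5: TV = D_5×(1+g_2)/(r−g_2) = 118289.10763/0.084 = 1408203.66222
P_0 = D_1/(1+r)^1 + D_2/(1+r)^2 + D_3/(1+r)^3 + D_4/(1+r)^4 + D_5/(1+r)^5 + TV/(1+r)^5
    = 55992.00727 + 59602.75433 + 63446.34702 + 67537.80083 + 71893.09952 + 870420.02632 = 1188892.03529

£1188892.04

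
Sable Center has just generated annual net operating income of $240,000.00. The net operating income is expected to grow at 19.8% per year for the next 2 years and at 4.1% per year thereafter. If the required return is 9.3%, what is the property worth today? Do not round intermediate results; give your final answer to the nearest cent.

$6323456.96

D_1 = 287520.00000
D_2 = 344448.96000
Terminal value at year 2: TV = D_2×(1+g_2)/(r−g_2) = 358571.36736/0.052 = 6895603.21846
P_0 = D_1/(1+r)^1 + D_2/(1+r)^2 + TV/(1+r)^2
    = 263055.80970 + 288326.49590 + 5772074.65830 = 6323456.96390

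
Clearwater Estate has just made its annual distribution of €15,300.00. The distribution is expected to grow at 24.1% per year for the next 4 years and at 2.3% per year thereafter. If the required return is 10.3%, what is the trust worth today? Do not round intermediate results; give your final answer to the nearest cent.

€396408.64

D_1 = 18987.30000
D_2 = 23563.23930
D_3 = 29241.97997
D_4 = 36289.29714
Terminal value at year 4: TV = D_4×(1+g_2)/(r−g_2) = 37123.95098/0.08 = 464049.38723
P_0 = D_1/(1+r)^1 + D_2/(1+r)^2 + D_3/(1+r)^3 + D_4/(1+r)^4 + TV/(1+r)^4
    = 17214.23391 + 19367.96399 + 21791.15441 + 24517.51824 + 313517.76448 = 396408.63502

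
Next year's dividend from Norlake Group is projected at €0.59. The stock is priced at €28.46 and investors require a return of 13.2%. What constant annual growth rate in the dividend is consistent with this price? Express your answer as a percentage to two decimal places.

P = D₁/(r−g) ⇒ g = r − D₁/P = 0.132 − €0.59/€28.46 = 0.111269

11.13%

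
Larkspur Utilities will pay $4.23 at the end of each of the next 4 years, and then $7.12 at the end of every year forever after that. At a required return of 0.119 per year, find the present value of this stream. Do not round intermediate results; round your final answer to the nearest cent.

$51.04

PV of 4-year annuity: $4.23 × [1 − (1+0.119)^−4] / 0.119 = 12.87509
Perpetuity value at year 4: $7.12 / 0.119 = 59.83193
PV of perpetuity: 59.83193 / (1+0.119)^4 = 38.16038
Total PV = 12.87509 + 38.16038 = 51.03547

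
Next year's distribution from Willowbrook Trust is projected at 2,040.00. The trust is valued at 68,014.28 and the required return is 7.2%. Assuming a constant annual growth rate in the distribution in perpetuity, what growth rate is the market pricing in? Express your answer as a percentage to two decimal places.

4.20%

P = D₁/(r−g) ⇒ g = r − D₁/P = 0.072 − 2,040.00/68,014.28 = 0.042006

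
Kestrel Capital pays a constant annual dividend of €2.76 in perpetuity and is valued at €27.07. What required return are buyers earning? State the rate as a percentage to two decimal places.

10.20%

P = C/r ⇒ r = C/P = €2.76/€27.07 = 0.101958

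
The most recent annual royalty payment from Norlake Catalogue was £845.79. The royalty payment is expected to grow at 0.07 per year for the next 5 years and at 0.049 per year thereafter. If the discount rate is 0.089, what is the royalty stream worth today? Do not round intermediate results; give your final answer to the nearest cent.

D_1 = 904.99530
D_2 = 968.34497
D_3 = 1036.12912
D_4 = 1108.65816
D_5 = 1186.26423
Terminal value at year 5: TV = D_5×(1+g_2)/(r−g_2) = 1244.39118/0.04 = 31109.77939
P_0 = D_1/(1+r)^1 + D_2/(1+r)^2 + D_3/(1+r)^3 + D_4/(1+r)^4 + D_5/(1+r)^5 + TV/(1+r)^5
    = 831.03333 + 816.53413 + 802.28790 + 788.29022 + 774.53676 + 20312.22659 = 24324.90893

£24324.91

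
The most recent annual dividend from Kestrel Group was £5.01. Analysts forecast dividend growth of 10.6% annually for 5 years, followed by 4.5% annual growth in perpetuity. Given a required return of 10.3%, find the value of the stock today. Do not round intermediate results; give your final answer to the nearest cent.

£116.76

D_1 = 5.54106
D_2 = 6.12841
D_3 = 6.77802
D_4 = 7.49649
D_5 = 8.29112
Terminal value at year 5: TV = D_5×(1+g_2)/(r−g_2) = 8.66422/0.058 = 149.38317
P_0 = D_1/(1+r)^1 + D_2/(1+r)^2 + D_3/(1+r)^3 + D_4/(1+r)^4 + D_5/(1+r)^5 + TV/(1+r)^5
    = 5.02363 + 5.03729 + 5.05099 + 5.06473 + 5.07850 + 91.50063 = 116.75577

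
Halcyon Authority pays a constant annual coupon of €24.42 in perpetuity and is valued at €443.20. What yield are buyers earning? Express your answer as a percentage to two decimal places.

P = C/r ⇒ r = C/P = €24.42/€443.20 = 0.055099

5.51%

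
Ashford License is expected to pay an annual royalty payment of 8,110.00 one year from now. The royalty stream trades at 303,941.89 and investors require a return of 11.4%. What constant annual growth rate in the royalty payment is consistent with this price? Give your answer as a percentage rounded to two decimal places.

8.73%

P = D₁/(r−g) ⇒ g = r − D₁/P = 0.114 − 8,110.00/303,941.89 = 0.087317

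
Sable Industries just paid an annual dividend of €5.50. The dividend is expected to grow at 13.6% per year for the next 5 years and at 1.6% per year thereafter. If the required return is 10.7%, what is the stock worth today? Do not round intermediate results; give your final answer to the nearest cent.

D_1 = 6.24800
D_2 = 7.09773
D_3 = 8.06302
D_4 = 9.15959
D_5 = 10.40529
Terminal value at year 5: TV = D_5×(1+g_2)/(r−g_2) = 10.57178/0.091 = 116.17339
P_0 = D_1/(1+r)^1 + D_2/(1+r)^2 + D_3/(1+r)^3 + D_4/(1+r)^4 + D_5/(1+r)^5 + TV/(1+r)^5
    = 5.64408 + 5.79194 + 5.94367 + 6.09938 + 6.25916 + 69.88252 = 99.62076

€99.62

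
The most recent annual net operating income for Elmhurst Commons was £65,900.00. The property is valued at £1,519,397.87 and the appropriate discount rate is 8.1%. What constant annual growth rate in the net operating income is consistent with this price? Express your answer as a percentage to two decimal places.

P = D₀(1+g)/(r−g) ⇒ P(r−g) = D₀(1+g) ⇒ g(P+D₀) = P·r − D₀
g = (P·r − D₀)/(P + D₀) = (£1,519,397.87×0.081 − £65,900.00) / (£1,519,397.87 + £65,900.00) = 0.036063

3.61%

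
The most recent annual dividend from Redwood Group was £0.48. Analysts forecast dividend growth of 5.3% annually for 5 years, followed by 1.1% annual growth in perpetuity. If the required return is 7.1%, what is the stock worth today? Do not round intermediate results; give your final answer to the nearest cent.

£9.71

D_1 = 0.50544
D_2 = 0.53223
D_3 = 0.56044
D_4 = 0.59014
D_5 = 0.62142
Terminal value at year 5: TV = D_5×(1+g_2)/(r−g_2) = 0.62825/0.06 = 10.47088
P_0 = D_1/(1+r)^1 + D_2/(1+r)^2 + D_3/(1+r)^3 + D_4/(1+r)^4 + D_5/(1+r)^5 + TV/(1+r)^5
    = 0.47193 + 0.46400 + 0.45620 + 0.44854 + 0.44100 + 7.43080 = 9.71247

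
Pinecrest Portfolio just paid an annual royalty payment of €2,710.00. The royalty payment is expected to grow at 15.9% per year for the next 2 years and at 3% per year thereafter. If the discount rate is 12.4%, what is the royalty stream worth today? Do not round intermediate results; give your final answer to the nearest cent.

€37248.57

D_1 = 3140.89000
D_2 = 3640.29151
Terminal value at year 2: TV = D_2×(1+g_2)/(r−g_2) = 3749.50026/0.094 = 39888.30059
P_0 = D_1/(1+r)^1 + D_2/(1+r)^2 + TV/(1+r)^2
    = 2794.38612 + 2881.39992 + 31572.78640 = 37248.57244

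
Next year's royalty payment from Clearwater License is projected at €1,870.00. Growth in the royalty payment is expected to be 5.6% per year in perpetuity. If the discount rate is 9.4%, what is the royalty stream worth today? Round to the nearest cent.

Growing perpetuity: P = D₁ / (r − g) = €1,870.0000 / (0.094 − 0.056) = €49,210.53

€49210.53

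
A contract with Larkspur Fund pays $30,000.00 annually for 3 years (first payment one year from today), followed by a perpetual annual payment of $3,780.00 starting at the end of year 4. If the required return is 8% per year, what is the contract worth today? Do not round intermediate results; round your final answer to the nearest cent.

PV of 3-year annuity: $30,000.00 × [1 − (1+0.08)^−3] / 0.08 = 77312.90962
Perpetuity value at year 3: $3,780.00 / 0.08 = 47250.00000
PV of perpetuity: 47250.00000 / (1+0.08)^3 = 37508.57339
Total PV = 77312.90962 + 37508.57339 = 114821.48301

$114821.48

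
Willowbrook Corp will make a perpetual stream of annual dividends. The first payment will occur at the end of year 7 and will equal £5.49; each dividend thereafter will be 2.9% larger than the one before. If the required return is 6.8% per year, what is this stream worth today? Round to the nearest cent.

Value at end of year 6: C₁ / (r − g) = £5.49 / (0.068 − 0.029) = £140.7692
Discount to today: PV = £140.7692 / (1 + 0.068)^6 = £140.7692 / 1.483978 = £94.86

£94.86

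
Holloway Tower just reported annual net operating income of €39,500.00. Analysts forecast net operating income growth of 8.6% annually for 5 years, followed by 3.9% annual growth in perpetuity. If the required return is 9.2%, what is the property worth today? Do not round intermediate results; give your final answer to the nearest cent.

D_1 = 42897.00000
D_2 = 46586.14200
D_3 = 50592.55021
D_4 = 54943.50953
D_5 = 59668.65135
Terminal value at year 5: TV = D_5×(1+g_2)/(r−g_2) = 61995.72875/0.053 = 1169730.73118
P_0 = D_1/(1+r)^1 + D_2/(1+r)^2 + D_3/(1+r)^3 + D_4/(1+r)^4 + D_5/(1+r)^5 + TV/(1+r)^5
    = 39282.96703 + 39067.12655 + 38852.47201 + 38638.99689 + 38426.69471 + 753308.22274 = 947576.47995

€947576.48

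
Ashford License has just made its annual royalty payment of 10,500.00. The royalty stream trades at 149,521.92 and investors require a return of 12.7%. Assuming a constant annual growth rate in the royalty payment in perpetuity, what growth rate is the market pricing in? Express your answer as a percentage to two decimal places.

P = D₀(1+g)/(r−g) ⇒ P(r−g) = D₀(1+g) ⇒ g(P+D₀) = P·r − D₀
g = (P·r − D₀)/(P + D₀) = (149,521.92×0.127 − 10,500.00) / (149,521.92 + 10,500.00) = 0.053051

5.31%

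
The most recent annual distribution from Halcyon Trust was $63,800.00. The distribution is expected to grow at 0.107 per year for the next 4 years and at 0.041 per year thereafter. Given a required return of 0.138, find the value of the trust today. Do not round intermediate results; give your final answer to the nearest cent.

$851373.00

D_1 = 70626.60000
D_2 = 78183.64620
D_3 = 86549.29634
D_4 = 95810.07105
Terminal value at year 4: TV = D_4×(1+g_2)/(r−g_2) = 99738.28397/0.097 = 1028229.73160
P_0 = D_1/(1+r)^1 + D_2/(1+r)^2 + D_3/(1+r)^3 + D_4/(1+r)^4 + TV/(1+r)^4
    = 62062.03866 + 60371.42074 + 58726.85655 + 57127.09157 + 613085.59096 = 851372.99849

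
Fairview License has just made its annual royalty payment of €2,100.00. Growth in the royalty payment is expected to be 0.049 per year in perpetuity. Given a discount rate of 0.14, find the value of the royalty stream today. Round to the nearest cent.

D₁ = D₀ × (1 + g) = €2,100.00 × 1.049 = €2,202.9000
Growing perpetuity: P = D₁ / (r − g) = €2,202.9000 / (0.14 − 0.049) = €24,207.69

€24207.69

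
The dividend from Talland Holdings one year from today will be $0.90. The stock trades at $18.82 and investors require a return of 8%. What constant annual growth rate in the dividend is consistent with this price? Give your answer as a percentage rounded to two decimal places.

P = D₁/(r−g) ⇒ g = r − D₁/P = 0.08 − $0.90/$18.82 = 0.032179

3.22%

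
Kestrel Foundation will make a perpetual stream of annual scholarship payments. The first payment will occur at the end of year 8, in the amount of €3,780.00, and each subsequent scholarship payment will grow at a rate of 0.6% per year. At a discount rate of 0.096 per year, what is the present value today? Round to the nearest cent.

Value at end of year 7: C₁ / (r − g) = €3,780.00 / (0.096 − 0.006) = €42,000.0000
Discount to today: PV = €42,000.0000 / (1 + 0.096)^7 = €42,000.0000 / 1.899651 = €22,109.32

€22109.32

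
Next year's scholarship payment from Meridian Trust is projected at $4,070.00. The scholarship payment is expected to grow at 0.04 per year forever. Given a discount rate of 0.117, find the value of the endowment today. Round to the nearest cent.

Growing perpetuity: P = D₁ / (r − g) = $4,070.0000 / (0.117 − 0.04) = $52,857.14

$52857.14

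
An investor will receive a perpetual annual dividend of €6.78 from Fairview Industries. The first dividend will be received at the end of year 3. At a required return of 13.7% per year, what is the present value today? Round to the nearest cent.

€38.28

Value at end of year 2: C / r = €6.78 / 0.137 = €49.4891
Discount to today: PV = €49.4891 / (1 + 0.137)^2 = €49.4891 / 1.292769 = €38.28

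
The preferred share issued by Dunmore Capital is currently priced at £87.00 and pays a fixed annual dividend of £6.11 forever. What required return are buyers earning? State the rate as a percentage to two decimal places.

P = C/r ⇒ r = C/P = £6.11/£87.00 = 0.070230

7.02%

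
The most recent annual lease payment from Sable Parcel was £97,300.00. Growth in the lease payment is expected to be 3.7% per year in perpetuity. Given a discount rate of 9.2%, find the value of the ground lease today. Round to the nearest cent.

D₁ = D₀ × (1 + g) = £97,300.00 × 1.037 = £100,900.1000
Growing perpetuity: P = D₁ / (r − g) = £100,900.1000 / (0.092 − 0.037) = £1,834,547.27

£1834547.27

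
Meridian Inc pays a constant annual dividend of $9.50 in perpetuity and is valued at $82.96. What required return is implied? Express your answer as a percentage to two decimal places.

11.45%

P = C/r ⇒ r = C/P = $9.50/$82.96 = 0.114513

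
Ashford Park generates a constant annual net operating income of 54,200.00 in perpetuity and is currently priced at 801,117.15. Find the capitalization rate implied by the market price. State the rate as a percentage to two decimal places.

6.77%

P = C/r ⇒ r = C/P = 54,200.00/801,117.15 = 0.067656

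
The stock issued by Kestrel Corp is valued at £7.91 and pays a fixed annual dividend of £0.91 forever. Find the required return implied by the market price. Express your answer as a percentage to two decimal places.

P = C/r ⇒ r = C/P = £0.91/£7.91 = 0.115044

11.50%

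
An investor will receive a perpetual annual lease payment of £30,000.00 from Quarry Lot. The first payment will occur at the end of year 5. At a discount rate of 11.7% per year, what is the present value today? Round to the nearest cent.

£164711.04

Value at end of year 4: C / r = £30,000.00 / 0.117 = £256,410.2564
Discount to today: PV = £256,410.2564 / (1 + 0.117)^4 = £256,410.2564 / 1.556728 = £164,711.04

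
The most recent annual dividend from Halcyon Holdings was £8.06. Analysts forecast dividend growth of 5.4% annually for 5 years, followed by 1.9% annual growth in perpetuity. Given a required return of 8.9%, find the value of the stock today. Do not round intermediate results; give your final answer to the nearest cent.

£136.23

D_1 = 8.49524
D_2 = 8.95398
D_3 = 9.43750
D_4 = 9.94712
D_5 = 10.48427
Terminal value at year 5: TV = D_5×(1+g_2)/(r−g_2) = 10.68347/0.07 = 152.62098
P_0 = D_1/(1+r)^1 + D_2/(1+r)^2 + D_3/(1+r)^3 + D_4/(1+r)^4 + D_5/(1+r)^5 + TV/(1+r)^5
    = 7.80096 + 7.55024 + 7.30757 + 7.07271 + 6.84540 + 99.64944 = 136.22631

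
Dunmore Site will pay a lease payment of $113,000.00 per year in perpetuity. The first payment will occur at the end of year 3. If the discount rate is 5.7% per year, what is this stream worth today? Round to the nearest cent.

$1774408.52

Value at end of year 2: C / r = $113,000.00 / 0.057 = $1,982,456.1404
Discount to today: PV = $1,982,456.1404 / (1 + 0.057)^2 = $1,982,456.1404 / 1.117249 = $1,774,408.52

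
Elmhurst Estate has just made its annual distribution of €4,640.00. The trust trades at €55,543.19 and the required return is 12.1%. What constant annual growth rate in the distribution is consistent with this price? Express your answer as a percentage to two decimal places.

P = D₀(1+g)/(r−g) ⇒ P(r−g) = D₀(1+g) ⇒ g(P+D₀) = P·r − D₀
g = (P·r − D₀)/(P + D₀) = (€55,543.19×0.121 − €4,640.00) / (€55,543.19 + €4,640.00) = 0.034573

3.46%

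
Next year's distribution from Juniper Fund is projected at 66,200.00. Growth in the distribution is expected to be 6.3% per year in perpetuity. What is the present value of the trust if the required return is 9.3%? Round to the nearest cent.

2206666.67

Growing perpetuity: P = D₁ / (r − g) = 66,200.0000 / (0.093 − 0.063) = 2,206,666.67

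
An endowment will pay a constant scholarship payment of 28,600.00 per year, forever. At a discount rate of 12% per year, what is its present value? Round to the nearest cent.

238333.33

Level perpetuity: PV = C / r = 28,600.00 / 0.12 = 238,333.33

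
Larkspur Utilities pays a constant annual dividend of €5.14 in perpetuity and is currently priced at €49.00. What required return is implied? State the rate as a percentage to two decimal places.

P = C/r ⇒ r = C/P = €5.14/€49.00 = 0.104898

10.49%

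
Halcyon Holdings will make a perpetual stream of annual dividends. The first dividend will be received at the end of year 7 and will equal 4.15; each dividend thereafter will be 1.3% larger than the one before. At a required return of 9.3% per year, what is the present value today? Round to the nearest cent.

Value at end of year 6: C₁ / (r − g) = 4.15 / (0.093 − 0.013) = 51.8750
Discount to today: PV = 51.8750 / (1 + 0.093)^6 = 51.8750 / 1.704987 = 30.43

30.43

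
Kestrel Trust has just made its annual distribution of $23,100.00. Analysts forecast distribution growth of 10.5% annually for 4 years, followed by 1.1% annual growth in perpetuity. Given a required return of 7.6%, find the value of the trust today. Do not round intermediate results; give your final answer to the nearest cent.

D_1 = 25525.50000
D_2 = 28205.67750
D_3 = 31167.27364
D_4 = 34439.83737
Terminal value at year 4: TV = D_4×(1+g_2)/(r−g_2) = 34818.67558/0.065 = 535671.93201
P_0 = D_1/(1+r)^1 + D_2/(1+r)^2 + D_3/(1+r)^3 + D_4/(1+r)^4 + TV/(1+r)^4
    = 23722.58364 + 24361.94696 + 25018.54218 + 25692.83375 + 399622.38334 = 498418.28987

$498418.29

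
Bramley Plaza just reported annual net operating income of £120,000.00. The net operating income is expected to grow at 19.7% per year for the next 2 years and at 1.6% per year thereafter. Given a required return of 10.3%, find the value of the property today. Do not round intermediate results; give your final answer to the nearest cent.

£1921965.80

D_1 = 143640.00000
D_2 = 171937.08000
Terminal value at year 2: TV = D_2×(1+g_2)/(r−g_2) = 174688.07328/0.087 = 2007908.88828
P_0 = D_1/(1+r)^1 + D_2/(1+r)^2 + TV/(1+r)^2
    = 130226.65458 + 141324.84636 + 1650414.29767 = 1921965.79861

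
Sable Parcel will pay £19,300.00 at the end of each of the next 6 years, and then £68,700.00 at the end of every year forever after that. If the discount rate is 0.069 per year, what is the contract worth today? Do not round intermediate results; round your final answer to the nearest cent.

PV of 6-year annuity: £19,300.00 × [1 − (1+0.069)^−6] / 0.069 = 92278.90120
Perpetuity value at year 6: £68,700.00 / 0.069 = 995652.17391
PV of perpetuity: 995652.17391 / (1+0.069)^6 = 667177.53596
Total PV = 92278.90120 + 667177.53596 = 759456.43716

£759456.44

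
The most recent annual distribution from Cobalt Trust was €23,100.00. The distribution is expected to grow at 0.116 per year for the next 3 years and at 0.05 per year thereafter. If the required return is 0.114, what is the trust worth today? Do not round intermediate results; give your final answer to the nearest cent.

D_1 = 25779.60000
D_2 = 28770.03360
D_3 = 32107.35750
Terminal value at year 3: TV = D_3×(1+g_2)/(r−g_2) = 33712.72537/0.064 = 526761.33394
P_0 = D_1/(1+r)^1 + D_2/(1+r)^2 + D_3/(1+r)^3 + TV/(1+r)^3
    = 23141.47217 + 23183.01880 + 23224.64002 + 381029.25032 = 450578.38132

€450578.38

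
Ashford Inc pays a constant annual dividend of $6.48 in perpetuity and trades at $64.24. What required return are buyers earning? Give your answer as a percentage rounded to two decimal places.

P = C/r ⇒ r = C/P = $6.48/$64.24 = 0.100872

10.09%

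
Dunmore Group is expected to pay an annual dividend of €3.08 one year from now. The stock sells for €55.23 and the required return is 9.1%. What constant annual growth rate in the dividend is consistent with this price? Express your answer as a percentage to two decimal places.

3.52%

P = D₁/(r−g) ⇒ g = r − D₁/P = 0.091 − €3.08/€55.23 = 0.035233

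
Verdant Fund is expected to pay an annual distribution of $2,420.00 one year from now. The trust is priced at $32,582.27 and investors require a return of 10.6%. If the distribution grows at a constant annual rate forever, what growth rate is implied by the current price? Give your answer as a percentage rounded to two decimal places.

3.17%

P = D₁/(r−g) ⇒ g = r − D₁/P = 0.106 − $2,420.00/$32,582.27 = 0.031726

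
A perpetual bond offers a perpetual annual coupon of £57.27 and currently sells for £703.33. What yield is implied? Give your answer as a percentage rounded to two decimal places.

P = C/r ⇒ r = C/P = £57.27/£703.33 = 0.081427

8.14%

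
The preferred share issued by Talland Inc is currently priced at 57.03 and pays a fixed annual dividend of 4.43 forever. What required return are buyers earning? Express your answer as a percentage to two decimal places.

P = C/r ⇒ r = C/P = 4.43/57.03 = 0.077678

7.77%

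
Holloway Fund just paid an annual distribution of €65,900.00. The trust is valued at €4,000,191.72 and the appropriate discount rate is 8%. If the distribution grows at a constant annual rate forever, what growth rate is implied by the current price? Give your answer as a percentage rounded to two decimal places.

P = D₀(1+g)/(r−g) ⇒ P(r−g) = D₀(1+g) ⇒ g(P+D₀) = P·r − D₀
g = (P·r − D₀)/(P + D₀) = (€4,000,191.72×0.08 − €65,900.00) / (€4,000,191.72 + €65,900.00) = 0.062496

6.25%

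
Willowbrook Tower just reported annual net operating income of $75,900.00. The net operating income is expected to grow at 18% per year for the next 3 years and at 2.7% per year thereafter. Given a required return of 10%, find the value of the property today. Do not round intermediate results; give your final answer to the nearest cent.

D_1 = 89562.00000
D_2 = 105683.16000
D_3 = 124706.12880
Terminal value at year 3: TV = D_3×(1+g_2)/(r−g_2) = 128073.19428/0.073 = 1754427.31887
P_0 = D_1/(1+r)^1 + D_2/(1+r)^2 + D_3/(1+r)^3 + TV/(1+r)^3
    = 81420.00000 + 87341.45455 + 93693.56033 + 1318127.21177 = 1580582.22665

$1580582.23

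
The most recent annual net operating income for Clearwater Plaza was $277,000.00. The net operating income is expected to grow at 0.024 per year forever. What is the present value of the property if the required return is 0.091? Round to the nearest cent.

D₁ = D₀ × (1 + g) = $277,000.00 × 1.024 = $283,648.0000
Growing perpetuity: P = D₁ / (r − g) = $283,648.0000 / (0.091 − 0.024) = $4,233,552.24

$4233552.24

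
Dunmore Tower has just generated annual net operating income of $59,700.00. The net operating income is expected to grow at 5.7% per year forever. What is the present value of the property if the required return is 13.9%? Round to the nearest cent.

$769547.56

D₁ = D₀ × (1 + g) = $59,700.00 × 1.057 = $63,102.9000
Growing perpetuity: P = D₁ / (r − g) = $63,102.9000 / (0.139 − 0.057) = $769,547.56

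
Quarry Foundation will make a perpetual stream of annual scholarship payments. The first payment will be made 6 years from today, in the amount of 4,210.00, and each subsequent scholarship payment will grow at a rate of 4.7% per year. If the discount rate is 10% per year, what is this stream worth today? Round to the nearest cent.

49322.24

Value at end of year 5: C₁ / (r − g) = 4,210.00 / (0.1 − 0.047) = 79,433.9623
Discount to today: PV = 79,433.9623 / (1 + 0.1)^5 = 79,433.9623 / 1.610510 = 49,322.24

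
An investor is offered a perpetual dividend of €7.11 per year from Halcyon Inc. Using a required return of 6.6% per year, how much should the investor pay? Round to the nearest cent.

€107.73

Level perpetuity: PV = C / r = €7.11 / 0.066 = €107.73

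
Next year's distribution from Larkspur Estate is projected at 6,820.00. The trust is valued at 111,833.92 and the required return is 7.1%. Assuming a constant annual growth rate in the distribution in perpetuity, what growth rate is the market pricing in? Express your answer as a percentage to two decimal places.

P = D₁/(r−g) ⇒ g = r − D₁/P = 0.071 − 6,820.00/111,833.92 = 0.010017

1.00%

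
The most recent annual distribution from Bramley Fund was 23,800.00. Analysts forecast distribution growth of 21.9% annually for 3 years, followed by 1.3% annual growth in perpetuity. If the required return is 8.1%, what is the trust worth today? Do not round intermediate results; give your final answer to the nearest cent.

599637.78

D_1 = 29012.20000
D_2 = 35365.87180
D_3 = 43110.99772
Terminal value at year 3: TV = D_3×(1+g_2)/(r−g_2) = 43671.44069/0.068 = 642227.06904
P_0 = D_1/(1+r)^1 + D_2/(1+r)^2 + D_3/(1+r)^3 + TV/(1+r)^3
    = 26838.29787 + 30264.46356 + 34128.01210 + 508407.00375 = 599637.77727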